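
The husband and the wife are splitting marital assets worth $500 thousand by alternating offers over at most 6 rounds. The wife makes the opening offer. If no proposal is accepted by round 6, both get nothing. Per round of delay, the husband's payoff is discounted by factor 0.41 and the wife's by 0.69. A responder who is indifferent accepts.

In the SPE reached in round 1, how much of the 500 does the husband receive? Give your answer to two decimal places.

Round 6 (the husband proposes): the wife will accept anything ≥ 0, so the husband offers 0 and keeps 500.
Round 5 (the wife proposes): the husband can get 500 next round, worth 0.41 × 500 = 205 now; the wife offers that and keeps 295.
Round 4 (the husband proposes): the wife can get 295 next round, worth 0.69 × 295 = 203.55 now, so the husband offers 203.55, keeping 296.45.
Round 3 (the wife proposes): the husband can get 296.45 next round, worth 0.41 × 296.45 = 121.5445 now. The wife offers 121.5445 and keeps 500 − 121.5445 = 378.4555.
Round 2 (the husband proposes): the wife can get 378.4555 next round, worth 0.69 × 378.4555 = 261.134295 now, so the husband offers 261.134295, keeping 238.865705.
Round 1 (the wife proposes): the husband can get 238.865705 next round, worth 0.41 × 238.865705 = 97.93493905 now; the wife offers that and keeps 402.06506095.

97.93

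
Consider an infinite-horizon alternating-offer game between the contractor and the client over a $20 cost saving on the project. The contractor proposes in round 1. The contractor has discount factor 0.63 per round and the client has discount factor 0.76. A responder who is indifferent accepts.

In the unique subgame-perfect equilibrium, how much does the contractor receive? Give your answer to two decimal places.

Let x be the contractor's share when the contractor proposes and y be the client's share when the client proposes.
The client accepts iff offered ≥ 0.76·y, so x = 20 − 0.76y. Symmetrically y = 20 − 0.63x.
Substituting: x = 20 − 0.76(20 − 0.63x), giving x(1 − 0.63·0.76) = 20(1 − 0.76).
So x = 20 × 0.24 / 0.5212 ≈ 9.2095, and the client receives 20 − x ≈ 10.7905.

9.21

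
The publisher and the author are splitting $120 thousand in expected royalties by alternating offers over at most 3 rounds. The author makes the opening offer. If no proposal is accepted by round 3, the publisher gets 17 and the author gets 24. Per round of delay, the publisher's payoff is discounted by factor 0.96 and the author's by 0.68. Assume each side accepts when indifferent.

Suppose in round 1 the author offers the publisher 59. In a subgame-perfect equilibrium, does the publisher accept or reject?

Accept

Work out the publisher's continuation value if the offer is rejected.
Round 3 (the author proposes): the publisher gets 17 if talks fail, so the author offers 17 and keeps 103.
Round 2 (the publisher proposes): the author can get 103 next round, worth 0.68 × 103 = 70.04 now; the publisher offers that and keeps 49.96.
So by rejecting in round 1, the publisher gets 49.96 next round, worth 0.96 × 49.96 = 47.9616 now.
Offer 59 ≥ 47.9616, so the publisher accepts.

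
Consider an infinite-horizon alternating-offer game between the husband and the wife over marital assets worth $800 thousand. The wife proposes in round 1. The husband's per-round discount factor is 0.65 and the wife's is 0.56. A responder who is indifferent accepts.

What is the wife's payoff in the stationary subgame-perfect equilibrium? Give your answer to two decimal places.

When the wife proposes, the husband accepts any offer worth at least 0.65 times what the husband would get by proposing next round; and vice versa.
This gives x = 800 − 0.65y and y = 800 − 0.56x, where x and y are each side's share when it proposes.
Hence (1 − 0.65·0.56)x = 800(1 − 0.65), i.e. 0.636·x = 280.
x ≈ 440.2516; the husband's share is 800 − x ≈ 359.7484.

440.25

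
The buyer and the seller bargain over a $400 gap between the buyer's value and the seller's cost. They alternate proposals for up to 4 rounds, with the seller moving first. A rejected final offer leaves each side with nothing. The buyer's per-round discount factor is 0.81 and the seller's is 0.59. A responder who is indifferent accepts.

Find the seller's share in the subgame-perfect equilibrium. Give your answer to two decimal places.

Work backward from the last round.
Round 4 (the buyer proposes): the seller will accept anything ≥ 0, so the buyer offers 0 and keeps 400.
Round 3 (the seller proposes): the buyer can get 400 next round, worth 0.81 × 400 = 324 now; the seller offers that and keeps 76.
Round 2 (the buyer proposes): the seller can get 76 next round, worth 0.59 × 76 = 44.84 now, so the buyer offers 44.84, keeping 355.16.
Round 1 (the seller proposes): the buyer can get 355.16 next round, worth 0.81 × 355.16 = 287.6796 now. The seller offers 287.6796 and keeps 400 − 287.6796 = 112.3204.

112.32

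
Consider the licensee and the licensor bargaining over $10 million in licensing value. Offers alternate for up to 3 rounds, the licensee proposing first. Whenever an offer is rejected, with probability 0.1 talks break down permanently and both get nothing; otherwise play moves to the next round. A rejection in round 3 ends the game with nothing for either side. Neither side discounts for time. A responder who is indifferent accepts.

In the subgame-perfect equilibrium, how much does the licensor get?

Round 3 (the licensee proposes): the licensor will accept anything ≥ 0, so the licensee offers 0 and keeps 10.
Round 2 (the licensor proposes): rejecting gives the licensee an expected 0.9 × 10 = 9, so the licensor offers 9, keeping 1.
Round 1 (the licensee proposes): rejecting gives the licensor an expected 0.9 × 1 = 0.9; the licensee offers that and keeps 9.1.

0.9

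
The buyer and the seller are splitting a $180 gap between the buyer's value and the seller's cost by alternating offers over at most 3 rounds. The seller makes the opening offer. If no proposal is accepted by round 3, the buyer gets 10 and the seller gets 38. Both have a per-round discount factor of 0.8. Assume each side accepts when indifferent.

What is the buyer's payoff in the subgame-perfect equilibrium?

35.2

Round 3 (the seller proposes): the buyer gets 10 if talks fail, so the seller offers 10 and keeps 170.
Round 2 (the buyer proposes): the seller can get 170 next round, worth 0.8 × 170 = 136 now. The buyer offers 136 and keeps 180 − 136 = 44.
Round 1 (the seller proposes): the buyer can get 44 next round, worth 0.8 × 44 = 35.2 now, so the seller offers 35.2, keeping 144.8.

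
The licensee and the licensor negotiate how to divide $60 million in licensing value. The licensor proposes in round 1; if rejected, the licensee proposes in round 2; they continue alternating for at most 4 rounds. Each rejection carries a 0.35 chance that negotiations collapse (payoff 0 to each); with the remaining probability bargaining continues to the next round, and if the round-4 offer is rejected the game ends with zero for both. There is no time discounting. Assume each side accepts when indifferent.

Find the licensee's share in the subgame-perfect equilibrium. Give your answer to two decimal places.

Round 4 (the licensee proposes): the licensor will accept anything ≥ 0, so the licensee offers 0 and keeps 60.
Round 3 (the licensor proposes): rejecting gives the licensee an expected 0.65 × 60 = 39. The licensor offers 39 and keeps 60 − 39 = 21.
Round 2 (the licensee proposes): rejecting gives the licensor an expected 0.65 × 21 = 13.65; the licensee offers that and keeps 46.35.
Round 1 (the licensor proposes): rejecting gives the licensee an expected 0.65 × 46.35 = 30.1275; the licensor offers that and keeps 29.8725.

30.13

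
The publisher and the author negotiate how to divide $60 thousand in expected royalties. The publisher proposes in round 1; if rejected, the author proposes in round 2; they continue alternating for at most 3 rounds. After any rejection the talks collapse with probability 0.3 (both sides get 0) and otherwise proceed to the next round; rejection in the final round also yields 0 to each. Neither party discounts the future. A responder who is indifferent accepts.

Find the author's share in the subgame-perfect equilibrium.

Round 3 (the publisher proposes): the author will accept anything ≥ 0, so the publisher offers 0 and keeps 60.
Round 2 (the author proposes): rejecting gives the publisher an expected 0.7 × 60 = 42; the author offers that and keeps 18.
Round 1 (the publisher proposes): rejecting gives the author an expected 0.7 × 18 = 12.6, so the publisher offers 12.6, keeping 47.4.

12.6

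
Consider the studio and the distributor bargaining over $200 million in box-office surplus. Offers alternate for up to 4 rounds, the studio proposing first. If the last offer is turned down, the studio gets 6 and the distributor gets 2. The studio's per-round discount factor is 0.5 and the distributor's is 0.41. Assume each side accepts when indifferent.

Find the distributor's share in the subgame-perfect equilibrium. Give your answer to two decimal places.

57.31

Round 4 (the distributor proposes): the studio gets 6 if talks fail, so the distributor offers 6 and keeps 194.
Round 3 (the studio proposes): the distributor can get 194 next round, worth 0.41 × 194 = 79.54 now, so the studio offers 79.54, keeping 120.46.
Round 2 (the distributor proposes): the studio can get 120.46 next round, worth 0.5 × 120.46 = 60.23 now; the distributor offers that and keeps 139.77.
Round 1 (the studio proposes): the distributor can get 139.77 next round, worth 0.41 × 139.77 = 57.3057 now; the studio offers that and keeps 142.6943.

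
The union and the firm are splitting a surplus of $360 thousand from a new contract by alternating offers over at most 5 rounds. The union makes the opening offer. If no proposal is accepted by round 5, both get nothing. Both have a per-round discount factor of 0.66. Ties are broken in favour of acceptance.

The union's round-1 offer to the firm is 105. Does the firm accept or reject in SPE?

Reject

Work out the firm's continuation value if the offer is rejected.
Round 5 (the union proposes): the firm will accept anything ≥ 0, so the union offers 0 and keeps 360.
Round 4 (the firm proposes): the union can get 360 next round, worth 0.66 × 360 = 237.6 now. The firm offers 237.6 and keeps 360 − 237.6 = 122.4.
Round 3 (the union proposes): the firm can get 122.4 next round, worth 0.66 × 122.4 = 80.784 now, so the union offers 80.784, keeping 279.216.
Round 2 (the firm proposes): the union can get 279.216 next round, worth 0.66 × 279.216 = 184.28256 now, so the firm offers 184.28256, keeping 175.71744.
So by rejecting in round 1, the firm gets 175.71744 next round, worth 0.66 × 175.71744 = 115.9735104 now.
Offer 105 < 115.9735104, so the firm rejects.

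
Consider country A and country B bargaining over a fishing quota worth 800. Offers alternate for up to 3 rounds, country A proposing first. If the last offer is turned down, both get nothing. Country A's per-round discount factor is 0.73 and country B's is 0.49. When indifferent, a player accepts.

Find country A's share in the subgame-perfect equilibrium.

694.16

Round 3 (country A proposes): country B will accept anything ≥ 0, so country A offers 0 and keeps 800.
Round 2 (country B proposes): country A can get 800 next round, worth 0.73 × 800 = 584 now, so country B offers 584, keeping 216.
Round 1 (country A proposes): country B can get 216 next round, worth 0.49 × 216 = 105.84 now; country A offers that and keeps 694.16.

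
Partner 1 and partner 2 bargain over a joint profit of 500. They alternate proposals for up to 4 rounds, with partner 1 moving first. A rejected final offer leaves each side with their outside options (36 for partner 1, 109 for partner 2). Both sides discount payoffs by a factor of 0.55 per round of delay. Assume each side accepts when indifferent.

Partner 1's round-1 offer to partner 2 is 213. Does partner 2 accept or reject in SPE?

Work out partner 2's continuation value if the offer is rejected.
Round 4 (partner 2 proposes): partner 1 gets 36 if talks fail, so partner 2 offers 36 and keeps 464.
Round 3 (partner 1 proposes): partner 2 can get 464 next round, worth 0.55 × 464 = 255.2 now, so partner 1 offers 255.2, keeping 244.8.
Round 2 (partner 2 proposes): partner 1 can get 244.8 next round, worth 0.55 × 244.8 = 134.64 now. Partner 2 offers 134.64 and keeps 500 − 134.64 = 365.36.
So by rejecting in round 1, partner 2 gets 365.36 next round, worth 0.55 × 365.36 = 200.948 now.
Offer 213 ≥ 200.948, so partner 2 accepts.

Accept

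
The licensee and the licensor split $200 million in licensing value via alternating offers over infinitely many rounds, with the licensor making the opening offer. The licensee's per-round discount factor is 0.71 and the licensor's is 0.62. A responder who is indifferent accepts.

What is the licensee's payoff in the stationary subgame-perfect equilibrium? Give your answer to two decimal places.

96.39

Let x be the licensor's share when the licensor proposes and y be the licensee's share when the licensee proposes.
The licensee accepts iff offered ≥ 0.71·y, so x = 200 − 0.71y. Symmetrically y = 200 − 0.62x.
Substituting: x = 200 − 0.71(200 − 0.62x), giving x(1 − 0.62·0.71) = 200(1 − 0.71).
So x = 200 × 0.29 / 0.5598 ≈ 103.6084, and the licensee receives 200 − x ≈ 96.3916.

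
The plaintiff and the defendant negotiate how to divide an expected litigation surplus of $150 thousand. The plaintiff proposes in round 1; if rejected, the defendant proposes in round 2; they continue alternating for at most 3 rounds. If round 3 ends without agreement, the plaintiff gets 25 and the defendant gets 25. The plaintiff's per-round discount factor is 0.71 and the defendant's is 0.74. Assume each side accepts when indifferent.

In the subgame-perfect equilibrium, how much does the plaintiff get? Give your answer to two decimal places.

Round 3 (the plaintiff proposes): the defendant gets 25 if talks fail, so the plaintiff offers 25 and keeps 125.
Round 2 (the defendant proposes): the plaintiff can get 125 next round, worth 0.71 × 125 = 88.75 now; the defendant offers that and keeps 61.25.
Round 1 (the plaintiff proposes): the defendant can get 61.25 next round, worth 0.74 × 61.25 = 45.325 now. The plaintiff offers 45.325 and keeps 150 − 45.325 = 104.675.

104.68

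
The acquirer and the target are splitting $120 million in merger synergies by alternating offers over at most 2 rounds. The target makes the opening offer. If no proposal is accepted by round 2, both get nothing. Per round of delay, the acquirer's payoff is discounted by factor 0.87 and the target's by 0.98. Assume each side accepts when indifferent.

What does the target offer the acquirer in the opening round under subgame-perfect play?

Work backward from the last round.
Round 2 (the acquirer proposes): rejection yields 0 for the target; the acquirer offers 0 and keeps 120.
Round 1 (the target proposes): the acquirer can get 120 next round, worth 0.87 × 120 = 104.4 now. The target offers 104.4 and keeps 120 − 104.4 = 15.6.

104.4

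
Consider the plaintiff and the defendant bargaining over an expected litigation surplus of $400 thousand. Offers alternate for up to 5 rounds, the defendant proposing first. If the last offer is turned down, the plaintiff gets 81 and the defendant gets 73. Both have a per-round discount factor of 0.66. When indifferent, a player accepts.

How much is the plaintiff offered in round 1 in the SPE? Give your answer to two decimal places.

144.23

Round 5 (the defendant proposes): the plaintiff gets 81 if talks fail, so the defendant offers 81 and keeps 319.
Round 4 (the plaintiff proposes): the defendant can get 319 next round, worth 0.66 × 319 = 210.54 now, so the plaintiff offers 210.54, keeping 189.46.
Round 3 (the defendant proposes): the plaintiff can get 189.46 next round, worth 0.66 × 189.46 = 125.0436 now; the defendant offers that and keeps 274.9564.
Round 2 (the plaintiff proposes): the defendant can get 274.9564 next round, worth 0.66 × 274.9564 = 181.471224 now, so the plaintiff offers 181.471224, keeping 218.528776.
Round 1 (the defendant proposes): the plaintiff can get 218.528776 next round, worth 0.66 × 218.528776 = 144.22899216 now, so the defendant offers 144.22899216, keeping 255.77100784.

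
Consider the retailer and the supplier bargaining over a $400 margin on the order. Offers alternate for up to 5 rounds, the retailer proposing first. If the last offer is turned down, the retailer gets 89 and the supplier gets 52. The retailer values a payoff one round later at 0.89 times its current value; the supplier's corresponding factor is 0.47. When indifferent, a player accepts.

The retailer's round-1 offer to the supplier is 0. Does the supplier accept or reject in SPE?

Reject

Work out the supplier's continuation value if the offer is rejected.
Round 5 (the retailer proposes): the supplier gets 52 if talks fail, so the retailer offers 52 and keeps 348.
Round 4 (the supplier proposes): the retailer can get 348 next round, worth 0.89 × 348 = 309.72 now, so the supplier offers 309.72, keeping 90.28.
Round 3 (the retailer proposes): the supplier can get 90.28 next round, worth 0.47 × 90.28 = 42.4316 now. The retailer offers 42.4316 and keeps 400 − 42.4316 = 357.5684.
Round 2 (the supplier proposes): the retailer can get 357.5684 next round, worth 0.89 × 357.5684 = 318.235876 now. The supplier offers 318.235876 and keeps 400 − 318.235876 = 81.764124.
So by rejecting in round 1, the supplier gets 81.764124 next round, worth 0.47 × 81.764124 = 38.42913828 now.
Offer 0 < 38.42913828, so the supplier rejects.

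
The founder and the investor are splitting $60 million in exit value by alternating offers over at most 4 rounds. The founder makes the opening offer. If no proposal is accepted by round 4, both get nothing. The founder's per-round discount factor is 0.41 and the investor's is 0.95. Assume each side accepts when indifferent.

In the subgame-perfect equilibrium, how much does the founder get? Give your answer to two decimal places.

By backward induction:
Round 4 (the investor proposes): rejection yields 0 for the founder; the investor offers 0 and keeps 60.
Round 3 (the founder proposes): the investor can get 60 next round, worth 0.95 × 60 = 57 now; the founder offers that and keeps 3.
Round 2 (the investor proposes): the founder can get 3 next round, worth 0.41 × 3 = 1.23 now. The investor offers 1.23 and keeps 60 − 1.23 = 58.77.
Round 1 (the founder proposes): the investor can get 58.77 next round, worth 0.95 × 58.77 = 55.8315 now, so the founder offers 55.8315, keeping 4.1685.

4.17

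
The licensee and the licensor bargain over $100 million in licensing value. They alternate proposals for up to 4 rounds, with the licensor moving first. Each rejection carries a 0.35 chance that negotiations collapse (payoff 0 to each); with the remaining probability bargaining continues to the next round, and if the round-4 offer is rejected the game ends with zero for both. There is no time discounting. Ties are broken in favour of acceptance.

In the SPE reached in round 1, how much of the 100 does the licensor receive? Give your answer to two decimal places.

Round 4 (the licensee proposes): the licensor will accept anything ≥ 0, so the licensee offers 0 and keeps 100.
Round 3 (the licensor proposes): rejecting gives the licensee an expected 0.65 × 100 = 65. The licensor offers 65 and keeps 100 − 65 = 35.
Round 2 (the licensee proposes): rejecting gives the licensor an expected 0.65 × 35 = 22.75, so the licensee offers 22.75, keeping 77.25.
Round 1 (the licensor proposes): rejecting gives the licensee an expected 0.65 × 77.25 = 50.2125; the licensor offers that and keeps 49.7875.

49.79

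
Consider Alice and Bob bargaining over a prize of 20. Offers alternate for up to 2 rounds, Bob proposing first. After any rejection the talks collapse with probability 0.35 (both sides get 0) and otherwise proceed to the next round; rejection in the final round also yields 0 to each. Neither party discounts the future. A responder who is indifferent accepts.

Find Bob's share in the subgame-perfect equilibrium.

Round 2 (Alice proposes): Bob will accept anything ≥ 0, so Alice offers 0 and keeps 20.
Round 1 (Bob proposes): rejecting gives Alice an expected 0.65 × 20 = 13, so Bob offers 13, keeping 7.

7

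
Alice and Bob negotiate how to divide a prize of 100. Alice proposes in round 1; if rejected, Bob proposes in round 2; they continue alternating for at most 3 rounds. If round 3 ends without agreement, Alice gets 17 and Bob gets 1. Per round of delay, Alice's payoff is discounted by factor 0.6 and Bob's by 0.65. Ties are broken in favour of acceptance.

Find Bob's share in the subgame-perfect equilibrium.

Round 3 (Alice proposes): Bob gets 1 if talks fail, so Alice offers 1 and keeps 99.
Round 2 (Bob proposes): Alice can get 99 next round, worth 0.6 × 99 = 59.4 now; Bob offers that and keeps 40.6.
Round 1 (Alice proposes): Bob can get 40.6 next round, worth 0.65 × 40.6 = 26.39 now. Alice offers 26.39 and keeps 100 − 26.39 = 73.61.

26.39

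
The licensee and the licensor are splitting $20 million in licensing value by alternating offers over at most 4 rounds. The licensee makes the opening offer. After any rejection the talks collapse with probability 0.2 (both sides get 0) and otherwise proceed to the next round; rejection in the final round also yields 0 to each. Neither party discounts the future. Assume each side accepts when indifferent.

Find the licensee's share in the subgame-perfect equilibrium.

Round 4 (the licensor proposes): the licensee will accept anything ≥ 0, so the licensor offers 0 and keeps 20.
Round 3 (the licensee proposes): rejecting gives the licensor an expected 0.8 × 20 = 16, so the licensee offers 16, keeping 4.
Round 2 (the licensor proposes): rejecting gives the licensee an expected 0.8 × 4 = 3.2, so the licensor offers 3.2, keeping 16.8.
Round 1 (the licensee proposes): rejecting gives the licensor an expected 0.8 × 16.8 = 13.44; the licensee offers that and keeps 6.56.

6.56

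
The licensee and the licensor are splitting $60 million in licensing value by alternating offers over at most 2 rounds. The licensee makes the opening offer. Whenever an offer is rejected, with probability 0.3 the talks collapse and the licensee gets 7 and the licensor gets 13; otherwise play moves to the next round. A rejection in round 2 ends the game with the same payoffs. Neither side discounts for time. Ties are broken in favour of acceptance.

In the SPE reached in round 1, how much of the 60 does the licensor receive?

By backward induction:
Round 2 (the licensor proposes): the licensee gets 7 if talks fail, so the licensor offers 7 and keeps 53.
Round 1 (the licensee proposes): rejecting gives the licensor an expected 0.7 × 53 + 0.3 × 13 = 41; the licensee offers that and keeps 19.

41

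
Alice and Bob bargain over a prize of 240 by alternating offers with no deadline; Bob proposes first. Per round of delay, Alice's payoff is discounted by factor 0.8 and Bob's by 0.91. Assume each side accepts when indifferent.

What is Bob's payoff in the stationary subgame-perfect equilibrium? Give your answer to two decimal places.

176.47

Let x be Bob's share when Bob proposes and y be Alice's share when Alice proposes.
Alice accepts iff offered ≥ 0.8·y, so x = 240 − 0.8y. Symmetrically y = 240 − 0.91x.
Substituting: x = 240 − 0.8(240 − 0.91x), giving x(1 − 0.91·0.8) = 240(1 − 0.8).
So x = 240 × 0.2 / 0.272 ≈ 176.4706, and Alice receives 240 − x ≈ 63.5294.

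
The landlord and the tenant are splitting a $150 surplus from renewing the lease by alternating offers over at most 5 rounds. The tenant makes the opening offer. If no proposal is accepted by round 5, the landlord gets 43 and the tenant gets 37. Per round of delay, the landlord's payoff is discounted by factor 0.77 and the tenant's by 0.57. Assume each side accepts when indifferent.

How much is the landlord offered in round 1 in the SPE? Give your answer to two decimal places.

79.75

Round 5 (the tenant proposes): the landlord gets 43 if talks fail, so the tenant offers 43 and keeps 107.
Round 4 (the landlord proposes): the tenant can get 107 next round, worth 0.57 × 107 = 60.99 now. The landlord offers 60.99 and keeps 150 − 60.99 = 89.01.
Round 3 (the tenant proposes): the landlord can get 89.01 next round, worth 0.77 × 89.01 = 68.5377 now; the tenant offers that and keeps 81.4623.
Round 2 (the landlord proposes): the tenant can get 81.4623 next round, worth 0.57 × 81.4623 = 46.433511 now; the landlord offers that and keeps 103.566489.
Round 1 (the tenant proposes): the landlord can get 103.566489 next round, worth 0.77 × 103.566489 = 79.74619653 now; the tenant offers that and keeps 70.25380347.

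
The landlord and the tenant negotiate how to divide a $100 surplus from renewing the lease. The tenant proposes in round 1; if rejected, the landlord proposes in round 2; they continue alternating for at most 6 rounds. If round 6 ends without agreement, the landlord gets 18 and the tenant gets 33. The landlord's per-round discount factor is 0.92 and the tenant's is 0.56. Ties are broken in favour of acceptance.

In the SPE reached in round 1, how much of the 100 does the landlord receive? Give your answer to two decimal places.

By backward induction:
Round 6 (the landlord proposes): the tenant gets 33 if talks fail, so the landlord offers 33 and keeps 67.
Round 5 (the tenant proposes): the landlord can get 67 next round, worth 0.92 × 67 = 61.64 now; the tenant offers that and keeps 38.36.
Round 4 (the landlord proposes): the tenant can get 38.36 next round, worth 0.56 × 38.36 = 21.4816 now. The landlord offers 21.4816 and keeps 100 − 21.4816 = 78.5184.
Round 3 (the tenant proposes): the landlord can get 78.5184 next round, worth 0.92 × 78.5184 = 72.236928 now, so the tenant offers 72.236928, keeping 27.763072.
Round 2 (the landlord proposes): the tenant can get 27.763072 next round, worth 0.56 × 27.763072 = 15.54732032 now. The landlord offers 15.54732032 and keeps 100 − 15.54732032 = 84.45267968.
Round 1 (the tenant proposes): the landlord can get 84.45267968 next round, worth 0.92 × 84.45267968 = 77.6964653056 now, so the tenant offers 77.6964653056, keeping 22.3035346944.

77.70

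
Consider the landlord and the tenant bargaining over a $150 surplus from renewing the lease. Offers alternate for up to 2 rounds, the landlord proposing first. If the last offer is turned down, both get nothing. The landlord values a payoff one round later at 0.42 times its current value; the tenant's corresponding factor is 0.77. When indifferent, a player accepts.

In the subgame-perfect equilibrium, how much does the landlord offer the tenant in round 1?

Round 2 (the tenant proposes): rejection yields 0 for the landlord; the tenant offers 0 and keeps 150.
Round 1 (the landlord proposes): the tenant can get 150 next round, worth 0.77 × 150 = 115.5 now; the landlord offers that and keeps 34.5.

115.5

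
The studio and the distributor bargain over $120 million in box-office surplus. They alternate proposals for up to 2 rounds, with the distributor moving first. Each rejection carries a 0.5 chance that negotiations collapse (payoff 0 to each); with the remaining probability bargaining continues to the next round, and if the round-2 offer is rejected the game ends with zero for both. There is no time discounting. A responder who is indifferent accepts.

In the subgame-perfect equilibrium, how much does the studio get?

By backward induction:
Round 2 (the studio proposes): rejection yields 0 for the distributor; the studio offers 0 and keeps 120.
Round 1 (the distributor proposes): rejecting gives the studio an expected 0.5 × 120 = 60, so the distributor offers 60, keeping 60.

60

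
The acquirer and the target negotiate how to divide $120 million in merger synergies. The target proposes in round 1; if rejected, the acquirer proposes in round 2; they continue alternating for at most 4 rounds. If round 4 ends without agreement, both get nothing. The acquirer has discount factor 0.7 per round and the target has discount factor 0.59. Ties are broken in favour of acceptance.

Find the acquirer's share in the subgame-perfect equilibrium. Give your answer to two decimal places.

69.13

Round 4 (the acquirer proposes): the target will accept anything ≥ 0, so the acquirer offers 0 and keeps 120.
Round 3 (the target proposes): the acquirer can get 120 next round, worth 0.7 × 120 = 84 now; the target offers that and keeps 36.
Round 2 (the acquirer proposes): the target can get 36 next round, worth 0.59 × 36 = 21.24 now; the acquirer offers that and keeps 98.76.
Round 1 (the target proposes): the acquirer can get 98.76 next round, worth 0.7 × 98.76 = 69.132 now. The target offers 69.132 and keeps 120 − 69.132 = 50.868.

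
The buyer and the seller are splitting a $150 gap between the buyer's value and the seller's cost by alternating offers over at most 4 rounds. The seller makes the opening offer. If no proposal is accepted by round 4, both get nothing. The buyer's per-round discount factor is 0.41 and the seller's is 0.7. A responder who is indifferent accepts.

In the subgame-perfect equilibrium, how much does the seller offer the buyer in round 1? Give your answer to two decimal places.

36.10

Round 4 (the buyer proposes): rejection yields 0 for the seller; the buyer offers 0 and keeps 150.
Round 3 (the seller proposes): the buyer can get 150 next round, worth 0.41 × 150 = 61.5 now. The seller offers 61.5 and keeps 150 − 61.5 = 88.5.
Round 2 (the buyer proposes): the seller can get 88.5 next round, worth 0.7 × 88.5 = 61.95 now, so the buyer offers 61.95, keeping 88.05.
Round 1 (the seller proposes): the buyer can get 88.05 next round, worth 0.41 × 88.05 = 36.1005 now; the seller offers that and keeps 113.8995.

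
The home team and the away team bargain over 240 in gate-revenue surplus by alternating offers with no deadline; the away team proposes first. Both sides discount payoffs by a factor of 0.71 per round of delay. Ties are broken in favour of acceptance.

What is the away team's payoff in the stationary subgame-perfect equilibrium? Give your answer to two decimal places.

140.35

When the away team proposes, the home team accepts any offer worth at least 0.71 times what the home team would get by proposing next round; and vice versa.
This gives x = 240 − 0.71y and y = 240 − 0.71x, where x and y are each side's share when it proposes.
Hence (1 − 0.71·0.71)x = 240(1 − 0.71), i.e. 0.4959·x = 69.6.
x ≈ 140.3509; the home team's share is 240 − x ≈ 99.6491.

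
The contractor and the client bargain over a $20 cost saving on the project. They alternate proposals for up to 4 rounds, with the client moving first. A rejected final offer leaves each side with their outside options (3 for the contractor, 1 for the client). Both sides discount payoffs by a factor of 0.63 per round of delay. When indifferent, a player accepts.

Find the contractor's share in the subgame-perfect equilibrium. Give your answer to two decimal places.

Round 4 (the contractor proposes): the client gets 1 if talks fail, so the contractor offers 1 and keeps 19.
Round 3 (the client proposes): the contractor can get 19 next round, worth 0.63 × 19 = 11.97 now; the client offers that and keeps 8.03.
Round 2 (the contractor proposes): the client can get 8.03 next round, worth 0.63 × 8.03 = 5.0589 now. The contractor offers 5.0589 and keeps 20 − 5.0589 = 14.9411.
Round 1 (the client proposes): the contractor can get 14.9411 next round, worth 0.63 × 14.9411 = 9.412893 now, so the client offers 9.412893, keeping 10.587107.

9.41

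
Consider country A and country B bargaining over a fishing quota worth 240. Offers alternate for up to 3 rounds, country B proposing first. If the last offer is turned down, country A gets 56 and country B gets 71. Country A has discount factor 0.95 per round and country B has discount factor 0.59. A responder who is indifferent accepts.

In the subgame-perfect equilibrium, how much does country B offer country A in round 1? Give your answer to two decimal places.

124.87

Work backward from the last round.
Round 3 (country B proposes): country A gets 56 if talks fail, so country B offers 56 and keeps 184.
Round 2 (country A proposes): country B can get 184 next round, worth 0.59 × 184 = 108.56 now, so country A offers 108.56, keeping 131.44.
Round 1 (country B proposes): country A can get 131.44 next round, worth 0.95 × 131.44 = 124.868 now; country B offers that and keeps 115.132.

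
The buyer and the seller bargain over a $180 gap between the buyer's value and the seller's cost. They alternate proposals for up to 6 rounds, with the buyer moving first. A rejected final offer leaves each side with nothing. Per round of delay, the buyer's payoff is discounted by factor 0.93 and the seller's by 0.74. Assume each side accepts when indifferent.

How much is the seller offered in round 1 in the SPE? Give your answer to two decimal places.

Work backward from the last round.
Round 6 (the seller proposes): rejection yields 0 for the buyer; the seller offers 0 and keeps 180.
Round 5 (the buyer proposes): the seller can get 180 next round, worth 0.74 × 180 = 133.2 now, so the buyer offers 133.2, keeping 46.8.
Round 4 (the seller proposes): the buyer can get 46.8 next round, worth 0.93 × 46.8 = 43.524 now; the seller offers that and keeps 136.476.
Round 3 (the buyer proposes): the seller can get 136.476 next round, worth 0.74 × 136.476 = 100.99224 now. The buyer offers 100.99224 and keeps 180 − 100.99224 = 79.00776.
Round 2 (the seller proposes): the buyer can get 79.00776 next round, worth 0.93 × 79.00776 = 73.4772168 now. The seller offers 73.4772168 and keeps 180 − 73.4772168 = 106.5227832.
Round 1 (the buyer proposes): the seller can get 106.5227832 next round, worth 0.74 × 106.5227832 = 78.826859568 now, so the buyer offers 78.826859568, keeping 101.173140432.

78.83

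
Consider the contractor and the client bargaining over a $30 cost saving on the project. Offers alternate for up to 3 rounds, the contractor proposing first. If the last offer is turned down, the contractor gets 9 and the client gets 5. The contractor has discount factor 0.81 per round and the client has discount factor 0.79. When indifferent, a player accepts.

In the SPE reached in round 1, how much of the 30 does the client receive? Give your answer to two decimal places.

Round 3 (the contractor proposes): the client gets 5 if talks fail, so the contractor offers 5 and keeps 25.
Round 2 (the client proposes): the contractor can get 25 next round, worth 0.81 × 25 = 20.25 now; the client offers that and keeps 9.75.
Round 1 (the contractor proposes): the client can get 9.75 next round, worth 0.79 × 9.75 = 7.7025 now; the contractor offers that and keeps 22.2975.

7.70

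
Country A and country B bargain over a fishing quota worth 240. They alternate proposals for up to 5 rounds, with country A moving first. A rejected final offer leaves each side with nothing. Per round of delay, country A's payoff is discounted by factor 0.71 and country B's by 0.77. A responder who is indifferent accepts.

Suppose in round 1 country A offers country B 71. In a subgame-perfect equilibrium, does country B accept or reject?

Round 5 (country A proposes): country B will accept anything ≥ 0, so country A offers 0 and keeps 240.
Round 4 (country B proposes): country A can get 240 next round, worth 0.71 × 240 = 170.4 now; country B offers that and keeps 69.6.
Round 3 (country A proposes): country B can get 69.6 next round, worth 0.77 × 69.6 = 53.592 now, so country A offers 53.592, keeping 186.408.
Round 2 (country B proposes): country A can get 186.408 next round, worth 0.71 × 186.408 = 132.34968 now; country B offers that and keeps 107.65032.
So by rejecting in round 1, country B gets 107.65032 next round, worth 0.77 × 107.65032 = 82.8907464 now.
Offer 71 < 82.8907464, so country B rejects.

Reject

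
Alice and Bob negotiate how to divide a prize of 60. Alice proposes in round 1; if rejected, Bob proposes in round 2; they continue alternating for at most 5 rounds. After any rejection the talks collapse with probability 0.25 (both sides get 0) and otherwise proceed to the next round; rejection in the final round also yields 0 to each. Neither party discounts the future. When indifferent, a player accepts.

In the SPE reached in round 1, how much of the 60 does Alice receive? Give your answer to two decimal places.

42.42

By backward induction:
Round 5 (Alice proposes): rejection yields 0 for Bob; Alice offers 0 and keeps 60.
Round 4 (Bob proposes): rejecting gives Alice an expected 0.75 × 60 = 45, so Bob offers 45, keeping 15.
Round 3 (Alice proposes): rejecting gives Bob an expected 0.75 × 15 = 11.25. Alice offers 11.25 and keeps 60 − 11.25 = 48.75.
Round 2 (Bob proposes): rejecting gives Alice an expected 0.75 × 48.75 = 36.5625, so Bob offers 36.5625, keeping 23.4375.
Round 1 (Alice proposes): rejecting gives Bob an expected 0.75 × 23.4375 = 17.578125; Alice offers that and keeps 42.421875.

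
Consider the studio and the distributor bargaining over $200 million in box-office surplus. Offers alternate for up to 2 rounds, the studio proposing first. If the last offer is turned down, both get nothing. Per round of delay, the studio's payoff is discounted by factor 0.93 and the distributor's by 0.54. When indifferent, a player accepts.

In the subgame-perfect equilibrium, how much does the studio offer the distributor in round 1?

108

Round 2 (the distributor proposes): rejection yields 0 for the studio; the distributor offers 0 and keeps 200.
Round 1 (the studio proposes): the distributor can get 200 next round, worth 0.54 × 200 = 108 now. The studio offers 108 and keeps 200 − 108 = 92.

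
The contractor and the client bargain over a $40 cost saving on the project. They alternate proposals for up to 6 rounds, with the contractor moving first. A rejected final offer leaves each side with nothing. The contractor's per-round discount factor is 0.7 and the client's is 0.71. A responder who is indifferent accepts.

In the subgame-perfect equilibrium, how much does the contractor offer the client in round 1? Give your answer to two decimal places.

19.77

Round 6 (the client proposes): rejection yields 0 for the contractor; the client offers 0 and keeps 40.
Round 5 (the contractor proposes): the client can get 40 next round, worth 0.71 × 40 = 28.4 now; the contractor offers that and keeps 11.6.
Round 4 (the client proposes): the contractor can get 11.6 next round, worth 0.7 × 11.6 = 8.12 now. The client offers 8.12 and keeps 40 − 8.12 = 31.88.
Round 3 (the contractor proposes): the client can get 31.88 next round, worth 0.71 × 31.88 = 22.6348 now; the contractor offers that and keeps 17.3652.
Round 2 (the client proposes): the contractor can get 17.3652 next round, worth 0.7 × 17.3652 = 12.15564 now. The client offers 12.15564 and keeps 40 − 12.15564 = 27.84436.
Round 1 (the contractor proposes): the client can get 27.84436 next round, worth 0.71 × 27.84436 = 19.7694956 now. The contractor offers 19.7694956 and keeps 40 − 19.7694956 = 20.2305044.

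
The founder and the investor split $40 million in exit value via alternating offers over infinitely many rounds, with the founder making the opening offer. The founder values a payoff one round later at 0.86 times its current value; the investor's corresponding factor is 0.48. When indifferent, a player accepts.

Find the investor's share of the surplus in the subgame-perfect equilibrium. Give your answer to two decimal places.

4.58

In a stationary SPE each proposer offers the other exactly their discounted continuation value.
If the founder keeps x when proposing and the investor keeps y when proposing, then x = 40 − 0.48y and y = 40 − 0.86x.
Solving: x = 40(1 − 0.48) / (1 − 0.86·0.48) = 20.8 / 0.5872 ≈ 35.4223.
The investor gets 40 − 35.4223 ≈ 4.5777.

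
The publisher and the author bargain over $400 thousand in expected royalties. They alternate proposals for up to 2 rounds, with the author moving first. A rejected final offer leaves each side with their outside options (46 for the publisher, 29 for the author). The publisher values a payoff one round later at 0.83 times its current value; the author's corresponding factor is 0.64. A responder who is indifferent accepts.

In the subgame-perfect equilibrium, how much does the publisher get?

307.93

Round 2 (the publisher proposes): the author gets 29 if talks fail, so the publisher offers 29 and keeps 371.
Round 1 (the author proposes): the publisher can get 371 next round, worth 0.83 × 371 = 307.93 now, so the author offers 307.93, keeping 92.07.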